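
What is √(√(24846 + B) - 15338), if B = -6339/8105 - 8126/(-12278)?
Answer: √(-37972574126056355450 + 199026380*√3844463137145389255)/49756595 ≈ 123.21*I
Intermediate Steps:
B = -5984506/49756595 (B = -6339*1/8105 - 8126*(-1/12278) = -6339/8105 + 4063/6139 = -5984506/49756595 ≈ -0.12028)
√(√(24846 + B) - 15338) = √(√(24846 - 5984506/49756595) - 15338) = √(√(1236246374864/49756595) - 15338) = √(4*√3844463137145389255/49756595 - 15338) = √(-15338 + 4*√3844463137145389255/49756595)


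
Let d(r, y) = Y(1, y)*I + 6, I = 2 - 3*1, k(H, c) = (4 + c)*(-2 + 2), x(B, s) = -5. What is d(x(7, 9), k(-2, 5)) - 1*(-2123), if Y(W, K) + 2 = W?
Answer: 2130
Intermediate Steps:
Y(W, K) = -2 + W
k(H, c) = 0 (k(H, c) = (4 + c)*0 = 0)
I = -1 (I = 2 - 3 = -1)
d(r, y) = 7 (d(r, y) = (-2 + 1)*(-1) + 6 = -1*(-1) + 6 = 1 + 6 = 7)
d(x(7, 9), k(-2, 5)) - 1*(-2123) = 7 - 1*(-2123) = 7 + 2123 = 2130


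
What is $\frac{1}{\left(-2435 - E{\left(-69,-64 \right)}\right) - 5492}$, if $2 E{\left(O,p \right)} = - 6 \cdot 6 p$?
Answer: $- \frac{1}{9079} \approx -0.00011014$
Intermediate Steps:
$E{\left(O,p \right)} = - 18 p$ ($E{\left(O,p \right)} = \frac{\left(-6\right) 6 p}{2} = \frac{\left(-36\right) p}{2} = - 18 p$)
$\frac{1}{\left(-2435 - E{\left(-69,-64 \right)}\right) - 5492} = \frac{1}{\left(-2435 - \left(-18\right) \left(-64\right)\right) - 5492} = \frac{1}{\left(-2435 - 1152\right) - 5492} = \frac{1}{-3587 - 5492} = \frac{1}{-9079} = - \frac{1}{9079}$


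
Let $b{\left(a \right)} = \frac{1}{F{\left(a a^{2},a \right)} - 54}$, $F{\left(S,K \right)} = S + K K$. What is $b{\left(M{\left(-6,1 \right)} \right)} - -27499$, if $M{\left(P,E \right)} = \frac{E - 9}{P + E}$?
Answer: $\frac{162738957}{5918} \approx 27499.0$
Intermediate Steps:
$M{\left(P,E \right)} = \frac{-9 + E}{E + P}$
$F{\left(S,K \right)} = S + K^{2}$
$b{\left(a \right)} = \frac{1}{-54 + a^{2} + a^{3}}$ ($b{\left(a \right)} = \frac{1}{\left(a a^{2} + a^{2}\right) - 54} = \frac{1}{\left(a^{3} + a^{2}\right) - 54} = \frac{1}{\left(a^{2} + a^{3}\right) - 54} = \frac{1}{-54 + a^{2} + a^{3}}$)
$b{\left(M{\left(-6,1 \right)} \right)} - -27499 = \frac{1}{-54 + \left(\frac{-9 + 1}{1 - 6}\right)^{2} + \left(\frac{-9 + 1}{1 - 6}\right)^{3}} - -27499 = \frac{1}{-54 + \left(\frac{1}{-5} \left(-8\right)\right)^{2} + \left(\frac{1}{-5} \left(-8\right)\right)^{3}} + 27499 = \frac{1}{-54 + \left(\left(- \frac{1}{5}\right) \left(-8\right)\right)^{2} + \left(\left(- \frac{1}{5}\right) \left(-8\right)\right)^{3}} + 27499 = \frac{1}{-54 + \left(\frac{8}{5}\right)^{2} + \left(\frac{8}{5}\right)^{3}} + 27499 = \frac{1}{-54 + \frac{64}{25} + \frac{512}{125}} + 27499 = \frac{1}{- \frac{5918}{125}} + 27499 = - \frac{125}{5918} + 27499 = \frac{162738957}{5918}$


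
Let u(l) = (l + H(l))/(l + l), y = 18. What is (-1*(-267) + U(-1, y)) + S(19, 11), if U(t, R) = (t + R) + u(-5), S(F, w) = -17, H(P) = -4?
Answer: 2679/10 ≈ 267.90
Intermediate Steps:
u(l) = (-4 + l)/(2*l) (u(l) = (l - 4)/(l + l) = (-4 + l)/((2*l)) = (-4 + l)*(1/(2*l)) = (-4 + l)/(2*l))
U(t, R) = 9/10 + R + t (U(t, R) = (t + R) + (½)*(-4 - 5)/(-5) = (R + t) + (½)*(-⅕)*(-9) = (R + t) + 9/10 = 9/10 + R + t)
(-1*(-267) + U(-1, y)) + S(19, 11) = (-1*(-267) + (9/10 + 18 - 1)) - 17 = (267 + 179/10) - 17 = 2849/10 - 17 = 2679/10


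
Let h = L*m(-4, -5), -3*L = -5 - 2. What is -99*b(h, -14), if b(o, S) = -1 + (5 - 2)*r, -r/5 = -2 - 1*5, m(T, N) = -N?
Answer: -10296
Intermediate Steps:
L = 7/3 (L = -(-5 - 2)/3 = -⅓*(-7) = 7/3 ≈ 2.3333)
r = 35 (r = -5*(-2 - 1*5) = -5*(-2 - 5) = -5*(-7) = 35)
h = 35/3 (h = 7*(-1*(-5))/3 = (7/3)*5 = 35/3 ≈ 11.667)
b(o, S) = 104 (b(o, S) = -1 + (5 - 2)*35 = -1 + 3*35 = -1 + 105 = 104)
-99*b(h, -14) = -99*104 = -10296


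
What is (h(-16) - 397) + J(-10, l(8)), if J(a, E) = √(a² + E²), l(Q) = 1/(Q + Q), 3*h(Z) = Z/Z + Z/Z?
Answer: -1189/3 + √25601/16 ≈ -386.33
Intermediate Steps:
h(Z) = ⅔ (h(Z) = (Z/Z + Z/Z)/3 = (1 + 1)/3 = (⅓)*2 = ⅔)
l(Q) = 1/(2*Q)
J(a, E) = √(E² + a²)
(h(-16) - 397) + J(-10, l(8)) = (⅔ - 397) + √(((½)/8)² + (-10)²) = -1189/3 + √(((½)*(⅛))² + 100) = -1189/3 + √((1/16)² + 100) = -1189/3 + √(1/256 + 100) = -1189/3 + √(25601/256) = -1189/3 + √25601/16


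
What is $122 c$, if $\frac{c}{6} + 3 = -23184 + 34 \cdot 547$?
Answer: $-3359148$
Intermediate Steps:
$c = -27534$ ($c = -18 + 6 \left(-23184 + 34 \cdot 547\right) = -18 + 6 \left(-23184 + 18598\right) = -18 + 6 \left(-4586\right) = -18 - 27516 = -27534$)
$122 c = 122 \left(-27534\right) = -3359148$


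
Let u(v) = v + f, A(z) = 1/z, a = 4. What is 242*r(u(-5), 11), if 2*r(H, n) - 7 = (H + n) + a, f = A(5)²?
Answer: 51546/25 ≈ 2061.8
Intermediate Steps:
f = 1/25 (f = (1/5)² = (⅕)² = 1/25 ≈ 0.040000)
u(v) = 1/25 + v (u(v) = v + 1/25 = 1/25 + v)
r(H, n) = 11/2 + H/2 + n/2 (r(H, n) = 7/2 + ((H + n) + 4)/2 = 7/2 + (4 + H + n)/2 = 7/2 + (2 + H/2 + n/2) = 11/2 + H/2 + n/2)
242*r(u(-5), 11) = 242*(11/2 + (1/25 - 5)/2 + (½)*11) = 242*(11/2 + (½)*(-124/25) + 11/2) = 242*(11/2 - 62/25 + 11/2) = 242*(213/25) = 51546/25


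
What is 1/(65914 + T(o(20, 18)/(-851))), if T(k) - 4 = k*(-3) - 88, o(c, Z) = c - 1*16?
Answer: 851/56021342 ≈ 1.5191e-5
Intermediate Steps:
o(c, Z) = -16 + c (o(c, Z) = c - 16 = -16 + c)
T(k) = -84 - 3*k (T(k) = 4 + (k*(-3) - 88) = 4 + (-3*k - 88) = 4 + (-88 - 3*k) = -84 - 3*k)
1/(65914 + T(o(20, 18)/(-851))) = 1/(65914 + (-84 - 3*(-16 + 20)/(-851))) = 1/(65914 + (-84 - 12*(-1)/851)) = 1/(65914 + (-84 - 3*(-4/851))) = 1/(65914 + (-84 + 12/851)) = 1/(65914 - 71472/851) = 1/(56021342/851) = 851/56021342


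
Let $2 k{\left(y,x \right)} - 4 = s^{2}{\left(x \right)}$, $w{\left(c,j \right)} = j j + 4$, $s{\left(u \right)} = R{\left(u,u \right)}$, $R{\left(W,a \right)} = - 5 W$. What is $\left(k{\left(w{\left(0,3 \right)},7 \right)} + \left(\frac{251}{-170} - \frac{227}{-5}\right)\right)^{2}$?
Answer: $\frac{3132193156}{7225} \approx 4.3352 \cdot 10^{5}$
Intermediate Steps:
$s{\left(u \right)} = - 5 u$
$w{\left(c,j \right)} = 4 + j^{2}$ ($w{\left(c,j \right)} = j^{2} + 4 = 4 + j^{2}$)
$k{\left(y,x \right)} = 2 + \frac{25 x^{2}}{2}$ ($k{\left(y,x \right)} = 2 + \frac{\left(- 5 x\right)^{2}}{2} = 2 + \frac{25 x^{2}}{2}$)
$\left(k{\left(w{\left(0,3 \right)},7 \right)} + \left(\frac{251}{-170} - \frac{227}{-5}\right)\right)^{2} = \left(\left(2 + \frac{25 \cdot 7^{2}}{2}\right) + \left(\frac{251}{-170} - \frac{227}{-5}\right)\right)^{2} = \left(\left(2 + \frac{25}{2} \cdot 49\right) + \left(251 \left(- \frac{1}{170}\right) - - \frac{227}{5}\right)\right)^{2} = \left(\left(2 + \frac{1225}{2}\right) + \left(- \frac{251}{170} + \frac{227}{5}\right)\right)^{2} = \left(\frac{1229}{2} + \frac{7467}{170}\right)^{2} = \left(\frac{55966}{85}\right)^{2} = \frac{3132193156}{7225}$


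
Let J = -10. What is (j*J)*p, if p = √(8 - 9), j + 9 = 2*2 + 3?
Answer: 20*I ≈ 20.0*I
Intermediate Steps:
j = -2 (j = -9 + (2*2 + 3) = -9 + (4 + 3) = -9 + 7 = -2)
p = I (p = √(-1) = I ≈ 1.0*I)
(j*J)*p = (-2*(-10))*I = 20*I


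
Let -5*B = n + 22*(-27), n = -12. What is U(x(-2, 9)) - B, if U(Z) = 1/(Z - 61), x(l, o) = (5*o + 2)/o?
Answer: -304257/2510 ≈ -121.22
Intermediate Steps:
x(l, o) = (2 + 5*o)/o
B = 606/5 (B = -(-12 + 22*(-27))/5 = -(-12 - 594)/5 = -⅕*(-606) = 606/5 ≈ 121.20)
U(Z) = 1/(-61 + Z)
U(x(-2, 9)) - B = 1/(-61 + (5 + 2/9)) - 1*606/5 = 1/(-61 + (5 + 2*(⅑))) - 606/5 = 1/(-61 + (5 + 2/9)) - 606/5 = 1/(-61 + 47/9) - 606/5 = 1/(-502/9) - 606/5 = -9/502 - 606/5 = -304257/2510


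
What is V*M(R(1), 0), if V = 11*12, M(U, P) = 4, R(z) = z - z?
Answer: 528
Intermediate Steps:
R(z) = 0
V = 132
V*M(R(1), 0) = 132*4 = 528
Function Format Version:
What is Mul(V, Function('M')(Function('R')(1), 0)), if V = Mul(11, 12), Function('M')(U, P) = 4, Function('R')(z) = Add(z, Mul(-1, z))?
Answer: 528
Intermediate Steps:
Function('R')(z) = 0
V = 132
Mul(V, Function('M')(Function('R')(1), 0)) = Mul(132, 4) = 528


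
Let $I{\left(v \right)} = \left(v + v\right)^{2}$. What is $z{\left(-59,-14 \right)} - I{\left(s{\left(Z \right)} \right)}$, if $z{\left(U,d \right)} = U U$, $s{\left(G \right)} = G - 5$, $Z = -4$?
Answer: $3157$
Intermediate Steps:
$s{\left(G \right)} = -5 + G$ ($s{\left(G \right)} = G - 5 = -5 + G$)
$I{\left(v \right)} = 4 v^{2}$ ($I{\left(v \right)} = \left(2 v\right)^{2} = 4 v^{2}$)
$z{\left(U,d \right)} = U^{2}$
$z{\left(-59,-14 \right)} - I{\left(s{\left(Z \right)} \right)} = \left(-59\right)^{2} - 4 \left(-5 - 4\right)^{2} = 3481 - 4 \left(-9\right)^{2} = 3481 - 4 \cdot 81 = 3481 - 324 = 3157$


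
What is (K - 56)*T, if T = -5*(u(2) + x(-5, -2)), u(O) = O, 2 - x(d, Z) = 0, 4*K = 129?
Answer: 475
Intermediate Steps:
K = 129/4 (K = (1/4)*129 = 129/4 ≈ 32.250)
x(d, Z) = 2 (x(d, Z) = 2 - 1*0 = 2 + 0 = 2)
T = -20 (T = -5*(2 + 2) = -5*4 = -20)
(K - 56)*T = (129/4 - 56)*(-20) = -95/4*(-20) = 475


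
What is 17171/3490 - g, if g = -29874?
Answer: 104277431/3490 ≈ 29879.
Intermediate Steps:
17171/3490 - g = 17171/3490 - 1*(-29874) = 17171*(1/3490) + 29874 = 17171/3490 + 29874 = 104277431/3490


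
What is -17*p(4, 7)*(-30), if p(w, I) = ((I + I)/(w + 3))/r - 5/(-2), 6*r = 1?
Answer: 7395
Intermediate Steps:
r = 1/6 (r = (1/6)*1 = 1/6 ≈ 0.16667)
p(w, I) = 5/2 + 12*I/(3 + w) (p(w, I) = ((I + I)/(w + 3))/(1/6) - 5/(-2) = ((2*I)/(3 + w))*6 - 5*(-1/2) = (2*I/(3 + w))*6 + 5/2 = 12*I/(3 + w) + 5/2 = 5/2 + 12*I/(3 + w))
-17*p(4, 7)*(-30) = -17*(15 + 5*4 + 24*7)/(2*(3 + 4))*(-30) = -17*(15 + 20 + 168)/(2*7)*(-30) = -17*203/(2*7)*(-30) = -17*29/2*(-30) = -493/2*(-30) = 7395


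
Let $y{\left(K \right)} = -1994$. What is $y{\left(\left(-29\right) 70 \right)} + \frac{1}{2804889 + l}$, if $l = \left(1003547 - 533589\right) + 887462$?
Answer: $- \frac{8299644145}{4162309} \approx -1994.0$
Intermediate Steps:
$l = 1357420$ ($l = 469958 + 887462 = 1357420$)
$y{\left(\left(-29\right) 70 \right)} + \frac{1}{2804889 + l} = -1994 + \frac{1}{2804889 + 1357420} = -1994 + \frac{1}{4162309} = - \frac{8299644145}{4162309}$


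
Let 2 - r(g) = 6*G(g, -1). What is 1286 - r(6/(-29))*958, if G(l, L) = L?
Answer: -6378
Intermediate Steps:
r(g) = 8 (r(g) = 2 - 6*(-1) = 2 - 1*(-6) = 2 + 6 = 8)
1286 - r(6/(-29))*958 = 1286 - 1*8*958 = 1286 - 8*958 = 1286 - 7664 = -6378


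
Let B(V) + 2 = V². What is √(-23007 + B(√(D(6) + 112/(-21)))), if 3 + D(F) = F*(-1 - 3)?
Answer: 2*I*√51843/3 ≈ 151.79*I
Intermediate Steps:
D(F) = -3 - 4*F (D(F) = -3 + F*(-1 - 3) = -3 + F*(-4) = -3 - 4*F)
B(V) = -2 + V²
√(-23007 + B(√(D(6) + 112/(-21)))) = √(-23007 + (-2 + (√((-3 - 4*6) + 112/(-21)))²)) = √(-23007 + (-2 + (√((-3 - 24) + 112*(-1/21)))²)) = √(-23007 + (-2 + (√(-27 - 16/3))²)) = √(-23007 + (-2 + (√(-97/3))²)) = √(-23007 + (-2 + (I*√291/3)²)) = √(-23007 + (-2 - 97/3)) = √(-23007 - 103/3) = √(-69124/3) = 2*I*√51843/3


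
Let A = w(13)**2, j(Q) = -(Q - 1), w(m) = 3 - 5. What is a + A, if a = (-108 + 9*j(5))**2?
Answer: 20740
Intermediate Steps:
w(m) = -2
j(Q) = 1 - Q (j(Q) = -(-1 + Q) = 1 - Q)
a = 20736 (a = (-108 + 9*(1 - 1*5))**2 = (-108 + 9*(1 - 5))**2 = (-108 + 9*(-4))**2 = (-108 - 36)**2 = (-144)**2 = 20736)
A = 4 (A = (-2)**2 = 4)
a + A = 20736 + 4 = 20740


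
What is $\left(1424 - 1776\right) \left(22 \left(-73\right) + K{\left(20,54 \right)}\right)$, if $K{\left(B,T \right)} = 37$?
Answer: $552288$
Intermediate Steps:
$\left(1424 - 1776\right) \left(22 \left(-73\right) + K{\left(20,54 \right)}\right) = \left(1424 - 1776\right) \left(22 \left(-73\right) + 37\right) = - 352 \left(-1606 + 37\right) = \left(-352\right) \left(-1569\right) = 552288$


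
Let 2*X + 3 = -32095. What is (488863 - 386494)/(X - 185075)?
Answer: -102369/201124 ≈ -0.50898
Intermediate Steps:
X = -16049 (X = -3/2 + (½)*(-32095) = -3/2 - 32095/2 = -16049)
(488863 - 386494)/(X - 185075) = (488863 - 386494)/(-16049 - 185075) = 102369/(-201124) = 102369*(-1/201124) = -102369/201124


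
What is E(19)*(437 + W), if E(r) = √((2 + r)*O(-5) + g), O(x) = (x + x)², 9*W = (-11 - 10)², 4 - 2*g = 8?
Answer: 486*√2098 ≈ 22261.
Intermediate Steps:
g = -2 (g = 2 - ½*8 = 2 - 4 = -2)
W = 49 (W = (-11 - 10)²/9 = (⅑)*(-21)² = (⅑)*441 = 49)
O(x) = 4*x² (O(x) = (2*x)² = 4*x²)
E(r) = √(198 + 100*r) (E(r) = √((2 + r)*(4*(-5)²) - 2) = √((2 + r)*(4*25) - 2) = √((2 + r)*100 - 2) = √((200 + 100*r) - 2) = √(198 + 100*r))
E(19)*(437 + W) = √(198 + 100*19)*(437 + 49) = √(198 + 1900)*486 = √2098*486 = 486*√2098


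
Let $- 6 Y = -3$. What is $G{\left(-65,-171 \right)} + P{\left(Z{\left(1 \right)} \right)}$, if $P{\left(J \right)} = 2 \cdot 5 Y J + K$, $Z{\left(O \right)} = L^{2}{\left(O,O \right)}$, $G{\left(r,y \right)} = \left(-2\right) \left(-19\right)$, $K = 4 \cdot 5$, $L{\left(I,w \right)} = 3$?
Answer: $103$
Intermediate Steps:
$Y = \frac{1}{2}$ ($Y = \left(- \frac{1}{6}\right) \left(-3\right) = \frac{1}{2} \approx 0.5$)
$K = 20$
$G{\left(r,y \right)} = 38$
$Z{\left(O \right)} = 9$ ($Z{\left(O \right)} = 3^{2} = 9$)
$P{\left(J \right)} = 20 + 5 J$ ($P{\left(J \right)} = 2 \cdot 5 \cdot \frac{1}{2} J + 20 = 10 \cdot \frac{1}{2} J + 20 = 5 J + 20 = 20 + 5 J$)
$G{\left(-65,-171 \right)} + P{\left(Z{\left(1 \right)} \right)} = 38 + \left(20 + 5 \cdot 9\right) = 38 + \left(20 + 45\right) = 38 + 65 = 103$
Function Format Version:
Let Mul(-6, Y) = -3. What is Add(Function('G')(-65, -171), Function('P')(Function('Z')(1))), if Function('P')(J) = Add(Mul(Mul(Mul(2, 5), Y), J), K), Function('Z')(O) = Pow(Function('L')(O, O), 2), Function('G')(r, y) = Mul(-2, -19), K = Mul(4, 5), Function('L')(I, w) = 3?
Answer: 103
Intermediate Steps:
Y = Rational(1, 2) (Y = Mul(Rational(-1, 6), -3) = Rational(1, 2) ≈ 0.50000)
K = 20
Function('G')(r, y) = 38
Function('Z')(O) = 9 (Function('Z')(O) = Pow(3, 2) = 9)
Function('P')(J) = Add(20, Mul(5, J)) (Function('P')(J) = Add(Mul(Mul(Mul(2, 5), Rational(1, 2)), J), 20) = Add(Mul(Mul(10, Rational(1, 2)), J), 20) = Add(Mul(5, J), 20) = Add(20, Mul(5, J)))
Add(Function('G')(-65, -171), Function('P')(Function('Z')(1))) = Add(38, Add(20, Mul(5, 9))) = Add(38, Add(20, 45)) = Add(38, 65) = 103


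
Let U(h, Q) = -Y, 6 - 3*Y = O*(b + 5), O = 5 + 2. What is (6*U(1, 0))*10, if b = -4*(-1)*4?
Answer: 2820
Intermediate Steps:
O = 7
b = 16 (b = 4*4 = 16)
Y = -47 (Y = 2 - 7*(16 + 5)/3 = 2 - 7*21/3 = 2 - 1/3*147 = 2 - 49 = -47)
U(h, Q) = 47 (U(h, Q) = -1*(-47) = 47)
(6*U(1, 0))*10 = (6*47)*10 = 282*10 = 2820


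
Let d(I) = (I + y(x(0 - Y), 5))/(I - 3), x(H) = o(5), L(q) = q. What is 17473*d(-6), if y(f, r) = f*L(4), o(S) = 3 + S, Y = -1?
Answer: -454298/9 ≈ -50478.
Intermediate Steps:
x(H) = 8 (x(H) = 3 + 5 = 8)
y(f, r) = 4*f (y(f, r) = f*4 = 4*f)
d(I) = (32 + I)/(-3 + I) (d(I) = (I + 4*8)/(I - 3) = (I + 32)/(-3 + I) = (32 + I)/(-3 + I))
17473*d(-6) = 17473*((32 - 6)/(-3 - 6)) = 17473*(26/(-9)) = 17473*(-1/9*26) = 17473*(-26/9) = -454298/9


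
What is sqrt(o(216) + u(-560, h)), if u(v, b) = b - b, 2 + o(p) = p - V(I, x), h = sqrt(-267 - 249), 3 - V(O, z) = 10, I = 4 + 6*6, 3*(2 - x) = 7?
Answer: sqrt(221) ≈ 14.866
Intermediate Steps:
x = -1/3 (x = 2 - 1/3*7 = 2 - 7/3 = -1/3 ≈ -0.33333)
I = 40 (I = 4 + 36 = 40)
V(O, z) = -7 (V(O, z) = 3 - 1*10 = 3 - 10 = -7)
h = 2*I*sqrt(129) (h = sqrt(-516) = 2*I*sqrt(129) ≈ 22.716*I)
o(p) = 5 + p (o(p) = -2 + (p - 1*(-7)) = -2 + (p + 7) = -2 + (7 + p) = 5 + p)
u(v, b) = 0
sqrt(o(216) + u(-560, h)) = sqrt((5 + 216) + 0) = sqrt(221 + 0) = sqrt(221)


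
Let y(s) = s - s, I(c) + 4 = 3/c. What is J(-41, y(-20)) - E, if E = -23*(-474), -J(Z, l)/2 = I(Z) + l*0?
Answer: -446648/41 ≈ -10894.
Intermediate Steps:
I(c) = -4 + 3/c
y(s) = 0
J(Z, l) = 8 - 6/Z (J(Z, l) = -2*((-4 + 3/Z) + l*0) = -2*((-4 + 3/Z) + 0) = -2*(-4 + 3/Z) = 8 - 6/Z)
E = 10902
J(-41, y(-20)) - E = (8 - 6/(-41)) - 1*10902 = (8 - 6*(-1/41)) - 10902 = (8 + 6/41) - 10902 = 334/41 - 10902 = -446648/41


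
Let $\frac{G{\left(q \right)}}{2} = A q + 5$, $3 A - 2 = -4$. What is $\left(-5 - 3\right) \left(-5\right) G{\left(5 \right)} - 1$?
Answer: $\frac{397}{3} \approx 132.33$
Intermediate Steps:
$A = - \frac{2}{3}$ ($A = \frac{2}{3} + \frac{1}{3} \left(-4\right) = \frac{2}{3} - \frac{4}{3} = - \frac{2}{3} \approx -0.66667$)
$G{\left(q \right)} = 10 - \frac{4 q}{3}$ ($G{\left(q \right)} = 2 \left(- \frac{2 q}{3} + 5\right) = 2 \left(5 - \frac{2 q}{3}\right) = 10 - \frac{4 q}{3}$)
$\left(-5 - 3\right) \left(-5\right) G{\left(5 \right)} - 1 = \left(-5 - 3\right) \left(-5\right) \left(10 - \frac{20}{3}\right) - 1 = \left(-8\right) \left(-5\right) \left(10 - \frac{20}{3}\right) - 1 = 40 \cdot \frac{10}{3} - 1 = \frac{400}{3} - 1 = \frac{397}{3}$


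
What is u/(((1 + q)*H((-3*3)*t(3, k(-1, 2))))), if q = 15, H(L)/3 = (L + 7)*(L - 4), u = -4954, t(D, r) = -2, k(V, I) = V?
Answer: -2477/8400 ≈ -0.29488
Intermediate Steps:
H(L) = 3*(-4 + L)*(7 + L) (H(L) = 3*((L + 7)*(L - 4)) = 3*((7 + L)*(-4 + L)) = 3*((-4 + L)*(7 + L)) = 3*(-4 + L)*(7 + L))
u/(((1 + q)*H((-3*3)*t(3, k(-1, 2))))) = -4954*1/((1 + 15)*(-84 + 3*(-3*3*(-2))² + 9*(-3*3*(-2)))) = -4954*1/(16*(-84 + 3*(-9*(-2))² + 9*(-9*(-2)))) = -4954*1/(16*(-84 + 3*18² + 9*18)) = -4954*1/(16*(-84 + 3*324 + 162)) = -4954*1/(16*(-84 + 972 + 162)) = -4954/(16*1050) = -4954/16800 = -4954*1/16800 = -2477/8400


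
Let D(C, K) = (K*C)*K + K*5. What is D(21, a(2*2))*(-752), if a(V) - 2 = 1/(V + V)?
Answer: -317203/4 ≈ -79301.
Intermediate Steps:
a(V) = 2 + 1/(2*V) (a(V) = 2 + 1/(V + V) = 2 + 1/(2*V))
D(C, K) = 5*K + C*K**2 (D(C, K) = (C*K)*K + 5*K = C*K**2 + 5*K = 5*K + C*K**2)
D(21, a(2*2))*(-752) = ((2 + 1/(2*((2*2))))*(5 + 21*(2 + 1/(2*((2*2))))))*(-752) = ((2 + (1/2)/4)*(5 + 21*(2 + (1/2)/4)))*(-752) = ((2 + (1/2)*(1/4))*(5 + 21*(2 + (1/2)*(1/4))))*(-752) = ((2 + 1/8)*(5 + 21*(2 + 1/8)))*(-752) = (17*(5 + 21*(17/8))/8)*(-752) = (17*(5 + 357/8)/8)*(-752) = ((17/8)*(397/8))*(-752) = (6749/64)*(-752) = -317203/4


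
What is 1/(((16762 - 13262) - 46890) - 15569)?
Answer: -1/58959 ≈ -1.6961e-5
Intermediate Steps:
1/(((16762 - 13262) - 46890) - 15569) = 1/((3500 - 46890) - 15569) = 1/(-43390 - 15569) = 1/(-58959) = -1/58959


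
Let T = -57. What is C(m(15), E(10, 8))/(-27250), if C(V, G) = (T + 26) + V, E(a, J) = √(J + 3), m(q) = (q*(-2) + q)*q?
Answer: 128/13625 ≈ 0.0093945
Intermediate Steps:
m(q) = -q² (m(q) = (-2*q + q)*q = (-q)*q = -q²)
E(a, J) = √(3 + J)
C(V, G) = -31 + V (C(V, G) = (-57 + 26) + V = -31 + V)
C(m(15), E(10, 8))/(-27250) = (-31 - 1*15²)/(-27250) = (-31 - 1*225)*(-1/27250) = (-31 - 225)*(-1/27250) = -256*(-1/27250) = 128/13625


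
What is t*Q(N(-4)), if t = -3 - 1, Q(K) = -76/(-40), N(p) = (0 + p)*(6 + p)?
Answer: -38/5 ≈ -7.6000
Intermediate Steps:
N(p) = p*(6 + p)
Q(K) = 19/10 (Q(K) = -76*(-1/40) = 19/10)
t = -4
t*Q(N(-4)) = -4*19/10 = -38/5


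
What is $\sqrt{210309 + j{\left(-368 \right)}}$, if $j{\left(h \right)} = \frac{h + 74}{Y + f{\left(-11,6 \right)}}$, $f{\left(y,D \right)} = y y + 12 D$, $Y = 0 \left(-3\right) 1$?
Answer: $\frac{9 \sqrt{96712879}}{193} \approx 458.59$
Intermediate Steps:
$Y = 0$ ($Y = 0 \cdot 1 = 0$)
$f{\left(y,D \right)} = y^{2} + 12 D$
$j{\left(h \right)} = \frac{74}{193} + \frac{h}{193}$ ($j{\left(h \right)} = \frac{h + 74}{0 + \left(\left(-11\right)^{2} + 12 \cdot 6\right)} = \frac{74 + h}{0 + \left(121 + 72\right)} = \frac{74 + h}{0 + 193} = \frac{74 + h}{193} = \left(74 + h\right) \frac{1}{193} = \frac{74}{193} + \frac{h}{193}$)
$\sqrt{210309 + j{\left(-368 \right)}} = \sqrt{210309 + \left(\frac{74}{193} + \frac{1}{193} \left(-368\right)\right)} = \sqrt{210309 + \left(\frac{74}{193} - \frac{368}{193}\right)} = \sqrt{210309 - \frac{294}{193}} = \sqrt{\frac{40589343}{193}} = \frac{9 \sqrt{96712879}}{193}$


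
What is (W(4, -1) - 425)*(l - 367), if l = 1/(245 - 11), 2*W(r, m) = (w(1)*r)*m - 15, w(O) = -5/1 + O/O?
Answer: 24303191/156 ≈ 1.5579e+5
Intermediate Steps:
w(O) = -4 (w(O) = -5*1 + 1 = -5 + 1 = -4)
W(r, m) = -15/2 - 2*m*r (W(r, m) = ((-4*r)*m - 15)/2 = (-4*m*r - 15)/2 = (-15 - 4*m*r)/2 = -15/2 - 2*m*r)
l = 1/234 ≈ 0.0042735
(W(4, -1) - 425)*(l - 367) = ((-15/2 - 2*(-1)*4) - 425)*(1/234 - 367) = ((-15/2 + 8) - 425)*(-85877/234) = (½ - 425)*(-85877/234) = -849/2*(-85877/234) = 24303191/156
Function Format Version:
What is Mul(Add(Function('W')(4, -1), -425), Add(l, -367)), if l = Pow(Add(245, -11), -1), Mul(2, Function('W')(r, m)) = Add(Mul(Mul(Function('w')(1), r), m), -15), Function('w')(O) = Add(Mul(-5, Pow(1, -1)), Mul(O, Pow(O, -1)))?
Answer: Rational(24303191, 156) ≈ 1.5579e+5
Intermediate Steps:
Function('w')(O) = -4 (Function('w')(O) = Add(Mul(-5, 1), 1) = Add(-5, 1) = -4)
Function('W')(r, m) = Add(Rational(-15, 2), Mul(-2, m, r)) (Function('W')(r, m) = Mul(Rational(1, 2), Add(Mul(Mul(-4, r), m), -15)) = Mul(Rational(1, 2), Add(Mul(-4, m, r), -15)) = Mul(Rational(1, 2), Add(-15, Mul(-4, m, r))) = Add(Rational(-15, 2), Mul(-2, m, r)))
l = Rational(1, 234) (l = Pow(234, -1) = Rational(1, 234) ≈ 0.0042735)
Mul(Add(Function('W')(4, -1), -425), Add(l, -367)) = Mul(Add(Add(Rational(-15, 2), Mul(-2, -1, 4)), -425), Add(Rational(1, 234), -367)) = Mul(Add(Add(Rational(-15, 2), 8), -425), Rational(-85877, 234)) = Mul(Add(Rational(1, 2), -425), Rational(-85877, 234)) = Mul(Rational(-849, 2), Rational(-85877, 234)) = Rational(24303191, 156)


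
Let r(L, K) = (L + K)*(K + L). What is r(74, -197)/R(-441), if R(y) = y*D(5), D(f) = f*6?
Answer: -1681/1470 ≈ -1.1435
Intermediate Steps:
D(f) = 6*f
R(y) = 30*y (R(y) = y*(6*5) = y*30 = 30*y)
r(L, K) = (K + L)² (r(L, K) = (K + L)*(K + L) = (K + L)²)
r(74, -197)/R(-441) = (-197 + 74)²/((30*(-441))) = (-123)²/(-13230) = 15129*(-1/13230) = -1681/1470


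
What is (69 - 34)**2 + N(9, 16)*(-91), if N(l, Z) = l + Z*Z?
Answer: -22890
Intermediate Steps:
N(l, Z) = l + Z**2
(69 - 34)**2 + N(9, 16)*(-91) = (69 - 34)**2 + (9 + 16**2)*(-91) = 35**2 + (9 + 256)*(-91) = 1225 + 265*(-91) = 1225 - 24115 = -22890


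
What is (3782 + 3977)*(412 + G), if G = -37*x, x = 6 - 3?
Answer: 2335459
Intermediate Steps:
x = 3
G = -111 (G = -37*3 = -111)
(3782 + 3977)*(412 + G) = (3782 + 3977)*(412 - 111) = 7759*301 = 2335459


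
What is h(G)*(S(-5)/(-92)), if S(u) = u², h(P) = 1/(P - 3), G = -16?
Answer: 25/1748 ≈ 0.014302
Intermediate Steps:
h(P) = 1/(-3 + P)
h(G)*(S(-5)/(-92)) = ((-5)²/(-92))/(-3 - 16) = (25*(-1/92))/(-19) = -1/19*(-25/92) = 25/1748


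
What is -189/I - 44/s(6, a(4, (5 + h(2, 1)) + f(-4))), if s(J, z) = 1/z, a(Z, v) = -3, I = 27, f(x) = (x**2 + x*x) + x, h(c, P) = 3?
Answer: 125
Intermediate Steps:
f(x) = x + 2*x**2 (f(x) = (x**2 + x**2) + x = 2*x**2 + x = x + 2*x**2)
-189/I - 44/s(6, a(4, (5 + h(2, 1)) + f(-4))) = -189/27 - 44/(1/(-3)) = -189*1/27 - 44/(-1/3) = -7 - 44*(-3) = -7 + 132 = 125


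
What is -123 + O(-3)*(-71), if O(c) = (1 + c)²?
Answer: -407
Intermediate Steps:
-123 + O(-3)*(-71) = -123 + (1 - 3)²*(-71) = -123 + (-2)²*(-71) = -123 + 4*(-71) = -123 - 284 = -407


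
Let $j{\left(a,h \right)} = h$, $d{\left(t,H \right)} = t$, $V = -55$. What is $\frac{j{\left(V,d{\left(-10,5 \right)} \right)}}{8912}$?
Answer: $- \frac{5}{4456} \approx -0.0011221$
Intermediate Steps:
$\frac{j{\left(V,d{\left(-10,5 \right)} \right)}}{8912} = - \frac{10}{8912} = \left(-10\right) \frac{1}{8912} = - \frac{5}{4456}$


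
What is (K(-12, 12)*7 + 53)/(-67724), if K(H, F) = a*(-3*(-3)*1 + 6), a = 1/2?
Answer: -211/135448 ≈ -0.0015578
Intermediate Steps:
a = 1/2 ≈ 0.50000
K(H, F) = 15/2 (K(H, F) = (-3*(-3)*1 + 6)/2 = (9*1 + 6)/2 = (9 + 6)/2 = (1/2)*15 = 15/2)
(K(-12, 12)*7 + 53)/(-67724) = ((15/2)*7 + 53)/(-67724) = (105/2 + 53)*(-1/67724) = (211/2)*(-1/67724) = -211/135448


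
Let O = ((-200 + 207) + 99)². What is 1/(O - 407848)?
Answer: -1/396612 ≈ -2.5214e-6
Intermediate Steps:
O = 11236 (O = (7 + 99)² = 106² = 11236)
1/(O - 407848) = 1/(11236 - 407848) = 1/(-396612) = -1/396612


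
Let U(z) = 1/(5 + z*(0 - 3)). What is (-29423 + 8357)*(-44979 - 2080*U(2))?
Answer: 903710334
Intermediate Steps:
U(z) = 1/(5 - 3*z) (U(z) = 1/(5 + z*(-3)) = 1/(5 - 3*z))
(-29423 + 8357)*(-44979 - 2080*U(2)) = (-29423 + 8357)*(-44979 - (-2080)/(-5 + 3*2)) = -21066*(-44979 - (-2080)/(-5 + 6)) = -21066*(-44979 - (-2080)/1) = -21066*(-44979 - (-2080)) = -21066*(-44979 - 2080*(-1)) = -21066*(-44979 + 2080) = -21066*(-42899) = 903710334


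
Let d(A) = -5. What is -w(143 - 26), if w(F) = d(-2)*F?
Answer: 585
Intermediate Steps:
w(F) = -5*F
-w(143 - 26) = -(-5)*(143 - 26) = -(-5)*117 = -1*(-585) = 585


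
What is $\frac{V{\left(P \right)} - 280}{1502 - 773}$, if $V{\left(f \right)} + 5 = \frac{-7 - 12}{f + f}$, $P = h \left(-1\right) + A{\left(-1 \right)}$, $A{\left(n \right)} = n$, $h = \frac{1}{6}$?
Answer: $- \frac{646}{1701} \approx -0.37978$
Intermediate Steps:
$h = \frac{1}{6} \approx 0.16667$
$P = - \frac{7}{6}$ ($P = \frac{1}{6} \left(-1\right) - 1 = - \frac{1}{6} - 1 = - \frac{7}{6} \approx -1.1667$)
$V{\left(f \right)} = -5 - \frac{19}{2 f}$ ($V{\left(f \right)} = -5 + \frac{-7 - 12}{f + f} = -5 - \frac{19}{2 f}$)
$\frac{V{\left(P \right)} - 280}{1502 - 773} = \frac{\left(-5 - \frac{19}{2 \left(- \frac{7}{6}\right)}\right) - 280}{1502 - 773} = \frac{\left(-5 - - \frac{57}{7}\right) - 280}{729} = \left(\left(-5 + \frac{57}{7}\right) - 280\right) \frac{1}{729} = \left(\frac{22}{7} - 280\right) \frac{1}{729} = \left(- \frac{1938}{7}\right) \frac{1}{729} = - \frac{646}{1701}$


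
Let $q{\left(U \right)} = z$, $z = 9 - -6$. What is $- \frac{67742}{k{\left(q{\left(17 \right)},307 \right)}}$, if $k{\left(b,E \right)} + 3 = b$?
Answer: $- \frac{33871}{6} \approx -5645.2$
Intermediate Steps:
$z = 15$ ($z = 9 + 6 = 15$)
$q{\left(U \right)} = 15$
$k{\left(b,E \right)} = -3 + b$
$- \frac{67742}{k{\left(q{\left(17 \right)},307 \right)}} = - \frac{67742}{-3 + 15} = - \frac{67742}{12} = \left(-67742\right) \frac{1}{12} = - \frac{33871}{6}$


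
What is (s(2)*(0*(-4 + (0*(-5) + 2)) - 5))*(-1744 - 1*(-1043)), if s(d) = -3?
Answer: -10515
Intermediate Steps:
(s(2)*(0*(-4 + (0*(-5) + 2)) - 5))*(-1744 - 1*(-1043)) = (-3*(0*(-4 + (0*(-5) + 2)) - 5))*(-1744 - 1*(-1043)) = (-3*(0*(-4 + (0 + 2)) - 5))*(-1744 + 1043) = -3*(0*(-4 + 2) - 5)*(-701) = -3*(0*(-2) - 5)*(-701) = -3*(0 - 5)*(-701) = -3*(-5)*(-701) = 15*(-701) = -10515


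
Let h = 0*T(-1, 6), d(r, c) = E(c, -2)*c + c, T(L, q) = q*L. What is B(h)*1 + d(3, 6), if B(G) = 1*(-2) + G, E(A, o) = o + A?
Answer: 28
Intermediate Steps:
E(A, o) = A + o
T(L, q) = L*q
d(r, c) = c + c*(-2 + c) (d(r, c) = (c - 2)*c + c = (-2 + c)*c + c = c*(-2 + c) + c = c + c*(-2 + c))
h = 0 (h = 0*(-1*6) = 0*(-6) = 0)
B(G) = -2 + G
B(h)*1 + d(3, 6) = (-2 + 0)*1 + 6*(-1 + 6) = -2*1 + 6*5 = -2 + 30 = 28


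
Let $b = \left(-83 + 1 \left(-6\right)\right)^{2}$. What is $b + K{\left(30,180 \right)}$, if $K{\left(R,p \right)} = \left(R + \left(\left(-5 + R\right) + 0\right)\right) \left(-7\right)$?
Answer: $7536$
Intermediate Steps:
$K{\left(R,p \right)} = 35 - 14 R$ ($K{\left(R,p \right)} = \left(R + \left(-5 + R\right)\right) \left(-7\right) = \left(-5 + 2 R\right) \left(-7\right) = 35 - 14 R$)
$b = 7921$ ($b = \left(-83 - 6\right)^{2} = \left(-89\right)^{2} = 7921$)
$b + K{\left(30,180 \right)} = 7921 + \left(35 - 420\right) = 7921 - 385 = 7536$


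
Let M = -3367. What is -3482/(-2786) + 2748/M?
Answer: 290569/670033 ≈ 0.43366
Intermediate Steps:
-3482/(-2786) + 2748/M = -3482/(-2786) + 2748/(-3367) = -3482*(-1/2786) + 2748*(-1/3367) = 1741/1393 - 2748/3367 = 290569/670033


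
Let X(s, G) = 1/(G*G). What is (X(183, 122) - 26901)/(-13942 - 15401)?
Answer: 400394483/436741212 ≈ 0.91678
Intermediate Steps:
X(s, G) = G⁻² (X(s, G) = 1/(G²) = G⁻²)
(X(183, 122) - 26901)/(-13942 - 15401) = (122⁻² - 26901)/(-13942 - 15401) = (1/14884 - 26901)/(-29343) = -400394483/14884*(-1/29343) = 400394483/436741212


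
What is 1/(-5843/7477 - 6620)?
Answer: -7477/49503583 ≈ -0.00015104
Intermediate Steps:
1/(-5843/7477 - 6620) = 1/(-49503583/7477) = -7477/49503583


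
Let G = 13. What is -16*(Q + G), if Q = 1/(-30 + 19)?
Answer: -2272/11 ≈ -206.55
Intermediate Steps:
Q = -1/11 (Q = 1/(-11) = -1/11 ≈ -0.090909)
-16*(Q + G) = -16*(-1/11 + 13) = -16*142/11 = -2272/11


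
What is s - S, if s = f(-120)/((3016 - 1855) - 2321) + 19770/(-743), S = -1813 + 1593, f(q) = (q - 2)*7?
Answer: 83657461/430940 ≈ 194.13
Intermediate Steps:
f(q) = -14 + 7*q (f(q) = (-2 + q)*7 = -14 + 7*q)
S = -220
s = -11149339/430940 (s = (-14 + 7*(-120))/((3016 - 1855) - 2321) + 19770/(-743) = (-14 - 840)/(1161 - 2321) + 19770*(-1/743) = -854/(-1160) - 19770/743 = -854*(-1/1160) - 19770/743 = 427/580 - 19770/743 = -11149339/430940 ≈ -25.872)
s - S = -11149339/430940 - 1*(-220) = -11149339/430940 + 220 = 83657461/430940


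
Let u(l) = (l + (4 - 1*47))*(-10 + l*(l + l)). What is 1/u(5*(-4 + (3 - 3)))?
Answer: -1/49770 ≈ -2.0092e-5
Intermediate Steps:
u(l) = (-43 + l)*(-10 + 2*l²) (u(l) = (l + (4 - 47))*(-10 + l*(2*l)) = (l - 43)*(-10 + 2*l²) = (-43 + l)*(-10 + 2*l²))
1/u(5*(-4 + (3 - 3))) = 1/(430 - 86*25*(-4 + (3 - 3))² - 50*(-4 + (3 - 3)) + 2*(5*(-4 + (3 - 3)))³) = 1/(430 - 86*25*(-4 + 0)² - 50*(-4 + 0) + 2*(5*(-4 + 0))³) = 1/(430 - 86*(5*(-4))² - 50*(-4) + 2*(5*(-4))³) = 1/(430 - 86*(-20)² - 10*(-20) + 2*(-20)³) = 1/(430 - 86*400 + 200 + 2*(-8000)) = 1/(430 - 34400 + 200 - 16000) = 1/(-49770) = -1/49770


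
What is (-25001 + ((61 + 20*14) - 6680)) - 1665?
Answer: -33005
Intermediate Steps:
(-25001 + ((61 + 20*14) - 6680)) - 1665 = (-25001 + ((61 + 280) - 6680)) - 1665 = (-25001 + (341 - 6680)) - 1665 = (-25001 - 6339) - 1665 = -31340 - 1665 = -33005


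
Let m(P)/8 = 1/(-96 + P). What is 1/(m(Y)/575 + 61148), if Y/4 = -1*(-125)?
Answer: 58075/3551170102 ≈ 1.6354e-5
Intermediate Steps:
Y = 500 (Y = 4*(-1*(-125)) = 4*125 = 500)
m(P) = 8/(-96 + P)
1/(m(Y)/575 + 61148) = 1/((8/(-96 + 500))/575 + 61148) = 1/((8/404)*(1/575) + 61148) = 1/((8*(1/404))*(1/575) + 61148) = 1/((2/101)*(1/575) + 61148) = 1/(2/58075 + 61148) = 1/(3551170102/58075) = 58075/3551170102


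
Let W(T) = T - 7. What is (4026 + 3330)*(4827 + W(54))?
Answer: 35853144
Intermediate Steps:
W(T) = -7 + T
(4026 + 3330)*(4827 + W(54)) = (4026 + 3330)*(4827 + (-7 + 54)) = 7356*(4827 + 47) = 7356*4874 = 35853144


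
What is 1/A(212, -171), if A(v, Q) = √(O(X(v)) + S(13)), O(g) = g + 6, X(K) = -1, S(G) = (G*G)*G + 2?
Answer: √551/1102 ≈ 0.021301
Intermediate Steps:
S(G) = 2 + G³ (S(G) = G²*G + 2 = G³ + 2 = 2 + G³)
O(g) = 6 + g
A(v, Q) = 2*√551 (A(v, Q) = √((6 - 1) + (2 + 13³)) = √(5 + (2 + 2197)) = √(5 + 2199) = √2204 = 2*√551)
1/A(212, -171) = 1/(2*√551) = √551/1102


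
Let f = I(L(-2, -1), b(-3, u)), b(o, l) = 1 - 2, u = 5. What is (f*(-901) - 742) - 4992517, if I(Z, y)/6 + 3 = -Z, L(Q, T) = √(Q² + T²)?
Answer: -4977041 + 5406*√5 ≈ -4.9650e+6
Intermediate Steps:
b(o, l) = -1
I(Z, y) = -18 - 6*Z (I(Z, y) = -18 + 6*(-Z) = -18 - 6*Z)
f = -18 - 6*√5 (f = -18 - 6*√((-2)² + (-1)²) = -18 - 6*√(4 + 1) = -18 - 6*√5 ≈ -31.416)
(f*(-901) - 742) - 4992517 = ((-18 - 6*√5)*(-901) - 742) - 4992517 = ((16218 + 5406*√5) - 742) - 4992517 = (15476 + 5406*√5) - 4992517 = -4977041 + 5406*√5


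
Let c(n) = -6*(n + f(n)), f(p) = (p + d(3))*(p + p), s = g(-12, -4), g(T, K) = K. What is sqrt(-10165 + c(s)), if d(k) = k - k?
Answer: I*sqrt(10333) ≈ 101.65*I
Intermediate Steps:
d(k) = 0
s = -4
f(p) = 2*p**2 (f(p) = (p + 0)*(p + p) = p*(2*p) = 2*p**2)
c(n) = -12*n**2 - 6*n (c(n) = -6*(n + 2*n**2) = -12*n**2 - 6*n)
sqrt(-10165 + c(s)) = sqrt(-10165 + 6*(-4)*(-1 - 2*(-4))) = sqrt(-10165 + 6*(-4)*(-1 + 8)) = sqrt(-10165 + 6*(-4)*7) = sqrt(-10165 - 168) = sqrt(-10333) = I*sqrt(10333)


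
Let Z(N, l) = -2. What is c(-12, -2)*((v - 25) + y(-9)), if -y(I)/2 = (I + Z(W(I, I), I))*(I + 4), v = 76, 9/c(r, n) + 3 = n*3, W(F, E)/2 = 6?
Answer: 59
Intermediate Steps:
W(F, E) = 12 (W(F, E) = 2*6 = 12)
c(r, n) = 9/(-3 + 3*n) (c(r, n) = 9/(-3 + n*3) = 9/(-3 + 3*n))
y(I) = -2*(-2 + I)*(4 + I) (y(I) = -2*(I - 2)*(I + 4) = -2*(-2 + I)*(4 + I))
c(-12, -2)*((v - 25) + y(-9)) = (3/(-1 - 2))*((76 - 25) + (16 - 4*(-9) - 2*(-9)**2)) = (3/(-3))*(51 + (16 + 36 - 2*81)) = (3*(-1/3))*(51 + (16 + 36 - 162)) = -(51 - 110) = -1*(-59) = 59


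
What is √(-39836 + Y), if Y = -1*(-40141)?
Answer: √305 ≈ 17.464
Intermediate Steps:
Y = 40141
√(-39836 + Y) = √(-39836 + 40141) = √305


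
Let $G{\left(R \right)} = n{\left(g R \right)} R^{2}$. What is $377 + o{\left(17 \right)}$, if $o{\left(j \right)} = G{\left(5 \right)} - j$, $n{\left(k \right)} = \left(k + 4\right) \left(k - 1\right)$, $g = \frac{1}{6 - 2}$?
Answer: $\frac{6285}{16} \approx 392.81$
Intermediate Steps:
$g = \frac{1}{4} \approx 0.25$
$n{\left(k \right)} = \left(-1 + k\right) \left(4 + k\right)$ ($n{\left(k \right)} = \left(4 + k\right) \left(-1 + k\right) = \left(-1 + k\right) \left(4 + k\right)$)
$G{\left(R \right)} = R^{2} \left(-4 + \frac{R^{2}}{16} + \frac{3 R}{4}\right)$ ($G{\left(R \right)} = \left(-4 + \left(\frac{R}{4}\right)^{2} + 3 \frac{R}{4}\right) R^{2} = \left(-4 + \frac{R^{2}}{16} + \frac{3 R}{4}\right) R^{2} = R^{2} \left(-4 + \frac{R^{2}}{16} + \frac{3 R}{4}\right)$)
$o{\left(j \right)} = \frac{525}{16} - j$ ($o{\left(j \right)} = \frac{5^{2} \left(-64 + 5^{2} + 12 \cdot 5\right)}{16} - j = \frac{1}{16} \cdot 25 \left(-64 + 25 + 60\right) - j = \frac{1}{16} \cdot 25 \cdot 21 - j = \frac{525}{16} - j$)
$377 + o{\left(17 \right)} = 377 + \left(\frac{525}{16} - 17\right) = 377 + \frac{253}{16} = \frac{6285}{16}$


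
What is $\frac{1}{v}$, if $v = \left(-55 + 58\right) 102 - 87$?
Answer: $\frac{1}{219} \approx 0.0045662$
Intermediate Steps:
$v = 219$ ($v = 3 \cdot 102 - 87 = 306 - 87 = 219$)
$\frac{1}{v} = \frac{1}{219}$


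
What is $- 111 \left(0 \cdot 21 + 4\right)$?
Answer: $-444$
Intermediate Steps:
$- 111 \left(0 \cdot 21 + 4\right) = - 111 \left(0 + 4\right) = \left(-111\right) 4 = -444$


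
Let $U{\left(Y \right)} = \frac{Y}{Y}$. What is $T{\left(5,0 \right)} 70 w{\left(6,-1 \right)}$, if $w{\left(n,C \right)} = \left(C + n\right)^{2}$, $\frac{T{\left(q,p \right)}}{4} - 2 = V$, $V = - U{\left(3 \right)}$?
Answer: $7000$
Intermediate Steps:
$U{\left(Y \right)} = 1$
$V = -1$ ($V = \left(-1\right) 1 = -1$)
$T{\left(q,p \right)} = 4$ ($T{\left(q,p \right)} = 8 + 4 \left(-1\right) = 8 - 4 = 4$)
$T{\left(5,0 \right)} 70 w{\left(6,-1 \right)} = 4 \cdot 70 \left(-1 + 6\right)^{2} = 280 \cdot 5^{2} = 280 \cdot 25 = 7000$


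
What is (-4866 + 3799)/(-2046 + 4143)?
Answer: -1067/2097 ≈ -0.50882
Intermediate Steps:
(-4866 + 3799)/(-2046 + 4143) = -1067/2097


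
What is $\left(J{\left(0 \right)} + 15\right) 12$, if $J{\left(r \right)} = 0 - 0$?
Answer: $180$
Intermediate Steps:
$J{\left(r \right)} = 0$ ($J{\left(r \right)} = 0 + 0 = 0$)
$\left(J{\left(0 \right)} + 15\right) 12 = \left(0 + 15\right) 12 = 15 \cdot 12 = 180$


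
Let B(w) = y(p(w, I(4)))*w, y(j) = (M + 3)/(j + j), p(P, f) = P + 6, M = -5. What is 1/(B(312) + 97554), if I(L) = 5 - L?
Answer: 53/5170310 ≈ 1.0251e-5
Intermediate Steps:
p(P, f) = 6 + P
y(j) = -1/j (y(j) = (-5 + 3)/(j + j) = -2*1/(2*j) = -1/j)
B(w) = -w/(6 + w) (B(w) = (-1/(6 + w))*w = -w/(6 + w))
1/(B(312) + 97554) = 1/(-1*312/(6 + 312) + 97554) = 1/(-1*312/318 + 97554) = 1/(-1*312*1/318 + 97554) = 1/(-52/53 + 97554) = 1/(5170310/53) = 53/5170310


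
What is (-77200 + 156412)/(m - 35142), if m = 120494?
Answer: 19803/21338 ≈ 0.92806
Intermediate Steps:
(-77200 + 156412)/(m - 35142) = (-77200 + 156412)/(120494 - 35142) = 79212/85352 = 79212*(1/85352) = 19803/21338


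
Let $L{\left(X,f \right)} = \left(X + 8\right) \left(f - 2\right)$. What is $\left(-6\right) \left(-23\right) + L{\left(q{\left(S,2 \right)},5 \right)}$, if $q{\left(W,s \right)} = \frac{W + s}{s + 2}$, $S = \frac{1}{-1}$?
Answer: $\frac{651}{4} \approx 162.75$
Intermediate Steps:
$S = -1$
$q{\left(W,s \right)} = \frac{W + s}{2 + s}$
$L{\left(X,f \right)} = \left(-2 + f\right) \left(8 + X\right)$ ($L{\left(X,f \right)} = \left(8 + X\right) \left(-2 + f\right) = \left(-2 + f\right) \left(8 + X\right)$)
$\left(-6\right) \left(-23\right) + L{\left(q{\left(S,2 \right)},5 \right)} = \left(-6\right) \left(-23\right) + \left(-16 - 2 \frac{-1 + 2}{2 + 2} + 8 \cdot 5 + \frac{-1 + 2}{2 + 2} \cdot 5\right) = 138 + \left(-16 - 2 \cdot \frac{1}{4} \cdot 1 + 40 + \frac{1}{4} \cdot 1 \cdot 5\right) = 138 + \left(-16 - \frac{1}{2} + 40 + \frac{1}{4} \cdot 5\right) = 138 + \left(-16 - \frac{1}{2} + 40 + \frac{5}{4}\right) = 138 + \frac{99}{4} = \frac{651}{4}$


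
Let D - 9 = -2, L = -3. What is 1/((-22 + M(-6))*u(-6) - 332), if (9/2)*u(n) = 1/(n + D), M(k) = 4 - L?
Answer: -3/1006 ≈ -0.0029821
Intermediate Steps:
M(k) = 7 (M(k) = 4 - 1*(-3) = 4 + 3 = 7)
D = 7 (D = 9 - 2 = 7)
u(n) = 2/(9*(7 + n)) (u(n) = 2/(9*(n + 7)) = 2/(9*(7 + n)))
1/((-22 + M(-6))*u(-6) - 332) = 1/((-22 + 7)*(2/(9*(7 - 6))) - 332) = 1/(-10/(3*1) - 332) = 1/(-10/3 - 332) = 1/(-1006/3) = -3/1006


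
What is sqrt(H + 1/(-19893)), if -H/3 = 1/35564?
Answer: I*sqrt(16845502070109)/353737326 ≈ 0.011603*I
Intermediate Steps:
H = -3/35564 ≈ -8.4355e-5
sqrt(H + 1/(-19893)) = sqrt(-3/35564 + 1/(-19893)) = sqrt(-3/35564 - 1/19893) = sqrt(-95243/707474652) = I*sqrt(16845502070109)/353737326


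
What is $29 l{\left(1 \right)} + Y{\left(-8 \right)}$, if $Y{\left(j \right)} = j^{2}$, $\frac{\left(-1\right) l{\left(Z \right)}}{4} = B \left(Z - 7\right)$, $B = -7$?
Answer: $-4808$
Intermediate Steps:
$l{\left(Z \right)} = -196 + 28 Z$ ($l{\left(Z \right)} = - 4 \left(- 7 \left(Z - 7\right)\right) = - 4 \left(- 7 \left(-7 + Z\right)\right) = - 4 \left(49 - 7 Z\right) = -196 + 28 Z$)
$29 l{\left(1 \right)} + Y{\left(-8 \right)} = 29 \left(-196 + 28 \cdot 1\right) + \left(-8\right)^{2} = 29 \left(-196 + 28\right) + 64 = 29 \left(-168\right) + 64 = -4872 + 64 = -4808$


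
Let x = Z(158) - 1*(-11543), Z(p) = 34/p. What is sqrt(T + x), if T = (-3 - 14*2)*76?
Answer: sqrt(57337410)/79 ≈ 95.850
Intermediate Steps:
T = -2356 (T = (-3 - 28)*76 = -31*76 = -2356)
x = 911914/79 (x = 34/158 - 1*(-11543) = 34*(1/158) + 11543 = 17/79 + 11543 = 911914/79 ≈ 11543.)
sqrt(T + x) = sqrt(-2356 + 911914/79) = sqrt(725790/79) = sqrt(57337410)/79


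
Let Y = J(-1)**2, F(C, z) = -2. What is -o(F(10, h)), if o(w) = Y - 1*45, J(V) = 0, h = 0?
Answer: 45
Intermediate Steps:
Y = 0 (Y = 0**2 = 0)
o(w) = -45 (o(w) = 0 - 1*45 = 0 - 45 = -45)
-o(F(10, h)) = -1*(-45) = 45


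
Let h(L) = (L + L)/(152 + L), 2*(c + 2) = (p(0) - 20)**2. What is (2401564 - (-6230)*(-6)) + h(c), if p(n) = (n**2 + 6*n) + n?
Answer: 413732398/175 ≈ 2.3642e+6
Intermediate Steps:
p(n) = n**2 + 7*n
c = 198 (c = -2 + (0*(7 + 0) - 20)**2/2 = -2 + (0*7 - 20)**2/2 = -2 + (0 - 20)**2/2 = -2 + (1/2)*(-20)**2 = -2 + (1/2)*400 = -2 + 200 = 198)
h(L) = 2*L/(152 + L) (h(L) = (2*L)/(152 + L) = 2*L/(152 + L))
(2401564 - (-6230)*(-6)) + h(c) = (2401564 - (-6230)*(-6)) + 2*198/(152 + 198) = (2401564 - 1*37380) + 2*198/350 = (2401564 - 37380) + 2*198*(1/350) = 2364184 + 198/175 = 413732398/175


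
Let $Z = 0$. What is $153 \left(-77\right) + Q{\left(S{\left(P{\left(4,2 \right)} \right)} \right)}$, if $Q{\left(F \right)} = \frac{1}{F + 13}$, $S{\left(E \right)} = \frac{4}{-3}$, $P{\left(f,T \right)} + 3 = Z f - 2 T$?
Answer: $- \frac{412332}{35} \approx -11781.0$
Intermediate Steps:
$P{\left(f,T \right)} = -3 - 2 T$ ($P{\left(f,T \right)} = -3 + \left(0 f - 2 T\right) = -3 + \left(0 - 2 T\right) = -3 - 2 T$)
$S{\left(E \right)} = - \frac{4}{3}$ ($S{\left(E \right)} = 4 \left(- \frac{1}{3}\right) = - \frac{4}{3}$)
$Q{\left(F \right)} = \frac{1}{13 + F}$
$153 \left(-77\right) + Q{\left(S{\left(P{\left(4,2 \right)} \right)} \right)} = 153 \left(-77\right) + \frac{1}{13 - \frac{4}{3}} = -11781 + \frac{1}{\frac{35}{3}} = -11781 + \frac{3}{35} = - \frac{412332}{35}$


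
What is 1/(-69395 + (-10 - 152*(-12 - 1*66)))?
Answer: -1/57549 ≈ -1.7377e-5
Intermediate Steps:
1/(-69395 + (-10 - 152*(-12 - 1*66))) = 1/(-69395 + (-10 - 152*(-12 - 66))) = 1/(-69395 + (-10 - 152*(-78))) = 1/(-69395 + (-10 + 11856)) = 1/(-69395 + 11846) = 1/(-57549) = -1/57549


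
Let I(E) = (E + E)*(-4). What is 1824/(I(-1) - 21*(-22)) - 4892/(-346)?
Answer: 732586/40655 ≈ 18.020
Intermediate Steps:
I(E) = -8*E (I(E) = (2*E)*(-4) = -8*E)
1824/(I(-1) - 21*(-22)) - 4892/(-346) = 1824/(-8*(-1) - 21*(-22)) - 4892/(-346) = 1824/(8 + 462) - 4892*(-1/346) = 1824/470 + 2446/173 = 1824*(1/470) + 2446/173 = 912/235 + 2446/173 = 732586/40655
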